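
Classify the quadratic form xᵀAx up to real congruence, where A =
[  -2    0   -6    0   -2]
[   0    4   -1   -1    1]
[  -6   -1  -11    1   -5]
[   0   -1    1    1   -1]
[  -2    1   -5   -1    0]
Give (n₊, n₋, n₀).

step 0: pivot -2 → sign −
step 1: pivot 4 → sign +
step 2: pivot 27/4 → sign +
step 3: pivot 2/3 → sign +
step 4: pivot 1/3 → sign +
signature = (4, 1, 0)

Answer: (4, 1, 0)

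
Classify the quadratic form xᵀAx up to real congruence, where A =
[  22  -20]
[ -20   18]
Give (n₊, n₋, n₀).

step 0: pivot 22 → sign +
step 1: pivot -2/11 → sign −
signature = (1, 1, 0)

Answer: (1, 1, 0)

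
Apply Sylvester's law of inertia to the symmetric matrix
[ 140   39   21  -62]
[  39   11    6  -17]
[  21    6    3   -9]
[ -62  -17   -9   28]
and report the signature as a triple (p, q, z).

Answer: (2, 1, 1)

Derivation:
step 0: pivot 140 → sign +
step 1: pivot 19/140 → sign +
step 2: pivot -6/19 → sign −
step 3: row/col 3 already zero → sign 0
signature = (2, 1, 1)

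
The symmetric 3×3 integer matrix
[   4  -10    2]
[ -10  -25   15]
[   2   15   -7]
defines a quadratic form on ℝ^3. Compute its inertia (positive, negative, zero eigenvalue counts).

step 0: pivot 4 → sign +
step 1: pivot -50 → sign −
step 2: row/col 2 already zero → sign 0
signature = (1, 1, 1)

Answer: (1, 1, 1)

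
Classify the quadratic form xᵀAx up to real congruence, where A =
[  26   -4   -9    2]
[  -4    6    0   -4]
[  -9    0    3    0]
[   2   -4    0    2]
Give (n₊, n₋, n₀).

step 0: pivot 26 → sign +
step 1: pivot 70/13 → sign +
step 2: pivot -33/70 → sign −
step 3: pivot -6/11 → sign −
signature = (2, 2, 0)

Answer: (2, 2, 0)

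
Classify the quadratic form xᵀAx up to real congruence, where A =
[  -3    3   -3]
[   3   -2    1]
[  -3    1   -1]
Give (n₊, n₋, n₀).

Answer: (1, 2, 0)

Derivation:
step 0: pivot -3 → sign −
step 1: pivot 1 → sign +
step 2: pivot -2 → sign −
signature = (1, 2, 0)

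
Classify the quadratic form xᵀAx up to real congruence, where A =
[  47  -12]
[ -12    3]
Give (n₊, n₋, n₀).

Answer: (1, 1, 0)

Derivation:
step 0: pivot 47 → sign +
step 1: pivot -3/47 → sign −
signature = (1, 1, 0)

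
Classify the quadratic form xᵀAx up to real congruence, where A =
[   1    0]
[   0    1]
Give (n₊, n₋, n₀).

step 0: pivot 1 → sign +
step 1: pivot 1 → sign +
signature = (2, 0, 0)

Answer: (2, 0, 0)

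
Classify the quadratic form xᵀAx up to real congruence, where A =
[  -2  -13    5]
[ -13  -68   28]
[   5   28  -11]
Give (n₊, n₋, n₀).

step 0: pivot -2 → sign −
step 1: pivot 33/2 → sign +
step 2: pivot 3/11 → sign +
signature = (2, 1, 0)

Answer: (2, 1, 0)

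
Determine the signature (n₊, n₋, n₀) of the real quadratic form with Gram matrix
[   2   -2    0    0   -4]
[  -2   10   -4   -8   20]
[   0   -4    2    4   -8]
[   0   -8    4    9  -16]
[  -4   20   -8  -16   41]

Answer: (4, 0, 1)

Derivation:
step 0: pivot 2 → sign +
step 1: pivot 8 → sign +
step 2: pivot 1 → sign +
step 3: pivot 1 → sign +
step 4: row/col 4 already zero → sign 0
signature = (4, 0, 1)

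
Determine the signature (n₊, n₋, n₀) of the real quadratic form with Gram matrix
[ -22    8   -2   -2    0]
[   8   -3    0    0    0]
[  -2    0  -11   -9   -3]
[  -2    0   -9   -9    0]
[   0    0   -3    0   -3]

step 0: pivot -22 → sign −
step 1: pivot -1/11 → sign −
step 2: pivot -5 → sign −
step 3: pivot -6/5 → sign −
step 4: pivot 3/2 → sign +
signature = (1, 4, 0)

Answer: (1, 4, 0)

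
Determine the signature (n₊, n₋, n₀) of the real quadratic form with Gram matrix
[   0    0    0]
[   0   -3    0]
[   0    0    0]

step 0: pivot -3 → sign −
step 1: row/col 1 already zero → sign 0
step 2: row/col 2 already zero → sign 0
signature = (0, 1, 2)

Answer: (0, 1, 2)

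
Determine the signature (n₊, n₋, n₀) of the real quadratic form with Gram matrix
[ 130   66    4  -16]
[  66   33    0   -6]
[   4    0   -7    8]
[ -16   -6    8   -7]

step 0: pivot 130 → sign +
step 1: pivot -33/65 → sign −
step 2: pivot 1 → sign +
step 3: pivot -1/11 → sign −
signature = (2, 2, 0)

Answer: (2, 2, 0)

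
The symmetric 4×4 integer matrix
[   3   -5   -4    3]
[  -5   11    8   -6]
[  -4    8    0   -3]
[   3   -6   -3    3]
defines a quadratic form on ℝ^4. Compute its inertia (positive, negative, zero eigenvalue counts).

Answer: (2, 1, 1)

Derivation:
step 0: pivot 3 → sign +
step 1: pivot 8/3 → sign +
step 2: pivot -6 → sign −
step 3: row/col 3 already zero → sign 0
signature = (2, 1, 1)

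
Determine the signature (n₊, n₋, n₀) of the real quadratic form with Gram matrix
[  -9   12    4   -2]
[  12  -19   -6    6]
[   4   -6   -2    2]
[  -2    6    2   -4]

step 0: pivot -9 → sign −
step 1: pivot -3 → sign −
step 2: pivot -2/27 → sign −
step 3: pivot 2 → sign +
signature = (1, 3, 0)

Answer: (1, 3, 0)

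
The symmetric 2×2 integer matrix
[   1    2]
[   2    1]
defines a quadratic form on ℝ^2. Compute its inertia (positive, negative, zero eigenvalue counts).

Answer: (1, 1, 0)

Derivation:
step 0: pivot 1 → sign +
step 1: pivot -3 → sign −
signature = (1, 1, 0)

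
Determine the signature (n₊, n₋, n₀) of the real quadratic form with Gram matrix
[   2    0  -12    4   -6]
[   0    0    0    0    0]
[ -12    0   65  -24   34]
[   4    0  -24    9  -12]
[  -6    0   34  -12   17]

Answer: (2, 2, 1)

Derivation:
step 0: pivot 2 → sign +
step 1: pivot -7 → sign −
step 2: pivot 1 → sign +
step 3: pivot -3/7 → sign −
step 4: row/col 4 already zero → sign 0
signature = (2, 2, 1)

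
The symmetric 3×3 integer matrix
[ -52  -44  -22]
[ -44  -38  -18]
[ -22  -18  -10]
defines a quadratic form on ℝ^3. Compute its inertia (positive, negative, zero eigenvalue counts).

Answer: (0, 3, 0)

Derivation:
step 0: pivot -52 → sign −
step 1: pivot -10/13 → sign −
step 2: pivot -1/5 → sign −
signature = (0, 3, 0)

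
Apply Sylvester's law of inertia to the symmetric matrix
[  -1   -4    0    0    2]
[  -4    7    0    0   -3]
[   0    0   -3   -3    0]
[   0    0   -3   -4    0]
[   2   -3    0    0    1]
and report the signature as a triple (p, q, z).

Answer: (1, 4, 0)

Derivation:
step 0: pivot -1 → sign −
step 1: pivot 23 → sign +
step 2: pivot -3 → sign −
step 3: pivot -1 → sign −
step 4: pivot -6/23 → sign −
signature = (1, 4, 0)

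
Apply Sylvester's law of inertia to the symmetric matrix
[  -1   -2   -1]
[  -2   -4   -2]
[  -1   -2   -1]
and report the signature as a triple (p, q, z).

Answer: (0, 1, 2)

Derivation:
step 0: pivot -1 → sign −
step 1: row/col 1 already zero → sign 0
step 2: row/col 2 already zero → sign 0
signature = (0, 1, 2)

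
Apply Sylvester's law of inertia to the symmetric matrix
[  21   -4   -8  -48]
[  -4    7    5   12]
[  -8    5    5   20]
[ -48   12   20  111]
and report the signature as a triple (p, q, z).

Answer: (3, 1, 0)

Derivation:
step 0: pivot 21 → sign +
step 1: pivot 131/21 → sign +
step 2: pivot 2/131 → sign +
step 3: pivot -1 → sign −
signature = (3, 1, 0)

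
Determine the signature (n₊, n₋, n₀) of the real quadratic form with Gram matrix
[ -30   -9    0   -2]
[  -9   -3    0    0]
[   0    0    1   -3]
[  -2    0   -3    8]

Answer: (2, 2, 0)

Derivation:
step 0: pivot -30 → sign −
step 1: pivot -3/10 → sign −
step 2: pivot 1 → sign +
step 3: pivot 1/3 → sign +
signature = (2, 2, 0)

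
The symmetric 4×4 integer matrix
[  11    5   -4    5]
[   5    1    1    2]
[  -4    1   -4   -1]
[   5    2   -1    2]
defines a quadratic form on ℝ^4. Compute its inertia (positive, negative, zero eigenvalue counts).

step 0: pivot 11 → sign +
step 1: pivot -14/11 → sign −
step 2: pivot 11/14 → sign +
step 3: pivot -3/11 → sign −
signature = (2, 2, 0)

Answer: (2, 2, 0)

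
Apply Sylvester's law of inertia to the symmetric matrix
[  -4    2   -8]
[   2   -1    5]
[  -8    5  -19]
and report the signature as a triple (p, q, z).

step 0: pivot -4 → sign −
step 1: pivot -3 → sign −
step 2: pivot 1/3 → sign +
signature = (1, 2, 0)

Answer: (1, 2, 0)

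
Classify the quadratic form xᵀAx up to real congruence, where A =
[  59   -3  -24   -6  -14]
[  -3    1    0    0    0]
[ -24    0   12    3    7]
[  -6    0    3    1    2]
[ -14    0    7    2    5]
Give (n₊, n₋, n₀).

step 0: pivot 59 → sign +
step 1: pivot 50/59 → sign +
step 2: pivot 12/25 → sign +
step 3: pivot 1/4 → sign +
step 4: pivot 2/3 → sign +
signature = (5, 0, 0)

Answer: (5, 0, 0)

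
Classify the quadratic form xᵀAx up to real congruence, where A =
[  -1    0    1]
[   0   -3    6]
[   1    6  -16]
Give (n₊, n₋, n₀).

Answer: (0, 3, 0)

Derivation:
step 0: pivot -1 → sign −
step 1: pivot -3 → sign −
step 2: pivot -3 → sign −
signature = (0, 3, 0)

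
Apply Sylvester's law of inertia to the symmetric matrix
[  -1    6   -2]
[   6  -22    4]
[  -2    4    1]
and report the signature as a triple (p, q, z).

Answer: (2, 1, 0)

Derivation:
step 0: pivot -1 → sign −
step 1: pivot 14 → sign +
step 2: pivot 3/7 → sign +
signature = (2, 1, 0)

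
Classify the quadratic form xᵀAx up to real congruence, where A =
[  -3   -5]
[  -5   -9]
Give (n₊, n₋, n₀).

step 0: pivot -3 → sign −
step 1: pivot -2/3 → sign −
signature = (0, 2, 0)

Answer: (0, 2, 0)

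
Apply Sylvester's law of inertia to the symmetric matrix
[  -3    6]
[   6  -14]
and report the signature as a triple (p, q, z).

step 0: pivot -3 → sign −
step 1: pivot -2 → sign −
signature = (0, 2, 0)

Answer: (0, 2, 0)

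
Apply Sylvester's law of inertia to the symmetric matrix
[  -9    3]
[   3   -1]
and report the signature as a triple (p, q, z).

Answer: (0, 1, 1)

Derivation:
step 0: pivot -9 → sign −
step 1: row/col 1 already zero → sign 0
signature = (0, 1, 1)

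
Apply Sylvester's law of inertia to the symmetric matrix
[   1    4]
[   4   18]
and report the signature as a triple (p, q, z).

step 0: pivot 1 → sign +
step 1: pivot 2 → sign +
signature = (2, 0, 0)

Answer: (2, 0, 0)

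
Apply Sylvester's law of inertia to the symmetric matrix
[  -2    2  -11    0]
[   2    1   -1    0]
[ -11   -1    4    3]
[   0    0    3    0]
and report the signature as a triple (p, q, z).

Answer: (2, 2, 0)

Derivation:
step 0: pivot -2 → sign −
step 1: pivot 3 → sign +
step 2: pivot 33/2 → sign +
step 3: pivot -6/11 → sign −
signature = (2, 2, 0)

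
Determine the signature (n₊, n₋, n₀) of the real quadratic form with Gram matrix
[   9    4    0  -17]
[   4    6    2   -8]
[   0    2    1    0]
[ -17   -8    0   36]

Answer: (4, 0, 0)

Derivation:
step 0: pivot 9 → sign +
step 1: pivot 38/9 → sign +
step 2: pivot 1/19 → sign +
step 3: pivot 3 → sign +
signature = (4, 0, 0)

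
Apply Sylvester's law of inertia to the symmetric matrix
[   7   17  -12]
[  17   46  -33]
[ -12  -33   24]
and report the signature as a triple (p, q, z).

Answer: (3, 0, 0)

Derivation:
step 0: pivot 7 → sign +
step 1: pivot 33/7 → sign +
step 2: pivot 3/11 → sign +
signature = (3, 0, 0)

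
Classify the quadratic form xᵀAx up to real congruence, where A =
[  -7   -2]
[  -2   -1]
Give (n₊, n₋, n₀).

step 0: pivot -7 → sign −
step 1: pivot -3/7 → sign −
signature = (0, 2, 0)

Answer: (0, 2, 0)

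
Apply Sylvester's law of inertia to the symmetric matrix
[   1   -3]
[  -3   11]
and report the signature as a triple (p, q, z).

step 0: pivot 1 → sign +
step 1: pivot 2 → sign +
signature = (2, 0, 0)

Answer: (2, 0, 0)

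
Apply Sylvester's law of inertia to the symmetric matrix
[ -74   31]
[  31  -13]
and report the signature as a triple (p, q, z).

step 0: pivot -74 → sign −
step 1: pivot -1/74 → sign −
signature = (0, 2, 0)

Answer: (0, 2, 0)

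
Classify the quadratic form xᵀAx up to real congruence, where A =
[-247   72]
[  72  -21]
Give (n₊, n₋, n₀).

step 0: pivot -247 → sign −
step 1: pivot -3/247 → sign −
signature = (0, 2, 0)

Answer: (0, 2, 0)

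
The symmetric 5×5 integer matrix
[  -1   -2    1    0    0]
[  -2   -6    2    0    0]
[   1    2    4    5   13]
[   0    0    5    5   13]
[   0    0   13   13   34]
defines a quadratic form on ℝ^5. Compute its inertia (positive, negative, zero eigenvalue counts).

Answer: (2, 2, 1)

Derivation:
step 0: pivot -1 → sign −
step 1: pivot -2 → sign −
step 2: pivot 5 → sign +
step 3: pivot 1/5 → sign +
step 4: row/col 4 already zero → sign 0
signature = (2, 2, 1)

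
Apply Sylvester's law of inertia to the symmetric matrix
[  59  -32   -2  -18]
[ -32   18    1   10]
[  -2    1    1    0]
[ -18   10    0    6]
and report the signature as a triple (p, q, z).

step 0: pivot 59 → sign +
step 1: pivot 38/59 → sign +
step 2: pivot 35/38 → sign +
step 3: pivot 2/35 → sign +
signature = (4, 0, 0)

Answer: (4, 0, 0)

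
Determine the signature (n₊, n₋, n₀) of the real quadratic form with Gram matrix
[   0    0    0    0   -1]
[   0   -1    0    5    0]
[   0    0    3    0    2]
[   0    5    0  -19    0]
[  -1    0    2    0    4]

step 0: pivot -1 → sign −
step 1: pivot 3 → sign +
step 2: pivot 6 → sign +
step 3: pivot 8/3 → sign +
step 4: pivot -3/8 → sign −
signature = (3, 2, 0)

Answer: (3, 2, 0)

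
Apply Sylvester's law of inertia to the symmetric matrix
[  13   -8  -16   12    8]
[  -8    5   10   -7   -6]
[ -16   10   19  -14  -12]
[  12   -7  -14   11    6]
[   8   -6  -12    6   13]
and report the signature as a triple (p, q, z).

step 0: pivot 13 → sign +
step 1: pivot 1/13 → sign +
step 2: pivot -1 → sign −
step 3: pivot -2 → sign −
step 4: pivot 1 → sign +
signature = (3, 2, 0)

Answer: (3, 2, 0)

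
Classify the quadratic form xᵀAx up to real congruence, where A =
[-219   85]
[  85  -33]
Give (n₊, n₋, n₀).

step 0: pivot -219 → sign −
step 1: pivot -2/219 → sign −
signature = (0, 2, 0)

Answer: (0, 2, 0)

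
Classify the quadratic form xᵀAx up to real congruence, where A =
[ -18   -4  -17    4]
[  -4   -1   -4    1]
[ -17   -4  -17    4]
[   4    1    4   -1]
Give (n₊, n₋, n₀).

Answer: (0, 3, 1)

Derivation:
step 0: pivot -18 → sign −
step 1: pivot -1/9 → sign −
step 2: pivot -1/2 → sign −
step 3: row/col 3 already zero → sign 0
signature = (0, 3, 1)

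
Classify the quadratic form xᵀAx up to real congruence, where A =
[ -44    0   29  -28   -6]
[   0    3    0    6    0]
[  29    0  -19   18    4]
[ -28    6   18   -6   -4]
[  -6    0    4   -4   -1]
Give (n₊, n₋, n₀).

step 0: pivot -44 → sign −
step 1: pivot 3 → sign +
step 2: pivot 5/44 → sign +
step 3: pivot -2 → sign −
step 4: pivot -1/5 → sign −
signature = (2, 3, 0)

Answer: (2, 3, 0)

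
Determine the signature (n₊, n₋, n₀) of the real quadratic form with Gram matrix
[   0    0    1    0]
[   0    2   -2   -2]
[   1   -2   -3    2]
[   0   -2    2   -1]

step 0: pivot 2 → sign +
step 1: pivot -5 → sign −
step 2: pivot 1/5 → sign +
step 3: pivot -3 → sign −
signature = (2, 2, 0)

Answer: (2, 2, 0)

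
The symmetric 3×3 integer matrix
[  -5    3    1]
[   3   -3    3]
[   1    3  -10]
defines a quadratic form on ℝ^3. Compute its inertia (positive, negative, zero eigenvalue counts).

Answer: (1, 2, 0)

Derivation:
step 0: pivot -5 → sign −
step 1: pivot -6/5 → sign −
step 2: pivot 1 → sign +
signature = (1, 2, 0)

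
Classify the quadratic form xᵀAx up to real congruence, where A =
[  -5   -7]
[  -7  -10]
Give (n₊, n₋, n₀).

step 0: pivot -5 → sign −
step 1: pivot -1/5 → sign −
signature = (0, 2, 0)

Answer: (0, 2, 0)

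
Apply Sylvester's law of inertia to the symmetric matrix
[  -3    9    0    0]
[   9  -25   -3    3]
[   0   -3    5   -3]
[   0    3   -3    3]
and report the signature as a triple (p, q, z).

Answer: (2, 2, 0)

Derivation:
step 0: pivot -3 → sign −
step 1: pivot 2 → sign +
step 2: pivot 1/2 → sign +
step 3: pivot -6 → sign −
signature = (2, 2, 0)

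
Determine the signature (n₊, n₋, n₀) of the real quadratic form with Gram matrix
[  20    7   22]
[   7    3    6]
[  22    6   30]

Answer: (3, 0, 0)

Derivation:
step 0: pivot 20 → sign +
step 1: pivot 11/20 → sign +
step 2: pivot 6/11 → sign +
signature = (3, 0, 0)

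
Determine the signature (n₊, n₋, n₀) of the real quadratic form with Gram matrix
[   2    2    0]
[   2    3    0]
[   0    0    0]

Answer: (2, 0, 1)

Derivation:
step 0: pivot 2 → sign +
step 1: pivot 1 → sign +
step 2: row/col 2 already zero → sign 0
signature = (2, 0, 1)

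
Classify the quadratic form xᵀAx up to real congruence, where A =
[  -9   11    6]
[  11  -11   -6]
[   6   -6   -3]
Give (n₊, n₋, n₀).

step 0: pivot -9 → sign −
step 1: pivot 22/9 → sign +
step 2: pivot 3/11 → sign +
signature = (2, 1, 0)

Answer: (2, 1, 0)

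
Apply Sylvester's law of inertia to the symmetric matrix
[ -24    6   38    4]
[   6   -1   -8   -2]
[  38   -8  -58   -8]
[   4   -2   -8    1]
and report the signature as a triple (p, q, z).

step 0: pivot -24 → sign −
step 1: pivot 1/2 → sign +
step 2: pivot -7/3 → sign −
step 3: pivot 3/7 → sign +
signature = (2, 2, 0)

Answer: (2, 2, 0)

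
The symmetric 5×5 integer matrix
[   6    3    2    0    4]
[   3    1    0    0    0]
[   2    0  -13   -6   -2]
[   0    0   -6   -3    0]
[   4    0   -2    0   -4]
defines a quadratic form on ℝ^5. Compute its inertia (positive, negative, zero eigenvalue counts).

step 0: pivot 6 → sign +
step 1: pivot -1/2 → sign −
step 2: pivot -35/3 → sign −
step 3: pivot 3/35 → sign +
step 4: row/col 4 already zero → sign 0
signature = (2, 2, 1)

Answer: (2, 2, 1)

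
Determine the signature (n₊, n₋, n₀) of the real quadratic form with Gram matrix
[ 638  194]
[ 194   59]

step 0: pivot 638 → sign +
step 1: pivot 3/319 → sign +
signature = (2, 0, 0)

Answer: (2, 0, 0)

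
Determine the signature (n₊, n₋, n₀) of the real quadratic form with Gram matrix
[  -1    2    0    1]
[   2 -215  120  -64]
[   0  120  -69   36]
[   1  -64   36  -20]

Answer: (0, 4, 0)

Derivation:
step 0: pivot -1 → sign −
step 1: pivot -211 → sign −
step 2: pivot -159/211 → sign −
step 3: pivot -3/53 → sign −
signature = (0, 4, 0)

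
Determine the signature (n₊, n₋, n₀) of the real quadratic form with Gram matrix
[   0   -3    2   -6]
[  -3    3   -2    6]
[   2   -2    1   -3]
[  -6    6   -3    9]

step 0: pivot 3 → sign +
step 1: pivot -3 → sign −
step 2: pivot -1/3 → sign −
step 3: row/col 3 already zero → sign 0
signature = (1, 2, 1)

Answer: (1, 2, 1)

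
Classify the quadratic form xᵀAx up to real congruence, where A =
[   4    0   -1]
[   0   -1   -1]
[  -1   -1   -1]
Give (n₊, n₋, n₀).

step 0: pivot 4 → sign +
step 1: pivot -1 → sign −
step 2: pivot -1/4 → sign −
signature = (1, 2, 0)

Answer: (1, 2, 0)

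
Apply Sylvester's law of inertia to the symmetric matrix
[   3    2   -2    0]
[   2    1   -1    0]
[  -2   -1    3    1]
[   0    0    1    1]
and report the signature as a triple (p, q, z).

Answer: (3, 1, 0)

Derivation:
step 0: pivot 3 → sign +
step 1: pivot -1/3 → sign −
step 2: pivot 2 → sign +
step 3: pivot 1/2 → sign +
signature = (3, 1, 0)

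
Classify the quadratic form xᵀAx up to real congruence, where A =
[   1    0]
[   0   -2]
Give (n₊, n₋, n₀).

step 0: pivot 1 → sign +
step 1: pivot -2 → sign −
signature = (1, 1, 0)

Answer: (1, 1, 0)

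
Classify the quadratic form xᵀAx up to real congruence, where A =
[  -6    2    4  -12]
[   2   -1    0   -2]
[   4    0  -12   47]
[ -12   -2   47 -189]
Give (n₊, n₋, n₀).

step 0: pivot -6 → sign −
step 1: pivot -1/3 → sign −
step 2: pivot -4 → sign −
step 3: pivot -3/4 → sign −
signature = (0, 4, 0)

Answer: (0, 4, 0)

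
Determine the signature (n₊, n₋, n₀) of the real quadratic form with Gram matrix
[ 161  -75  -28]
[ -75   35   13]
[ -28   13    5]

Answer: (3, 0, 0)

Derivation:
step 0: pivot 161 → sign +
step 1: pivot 10/161 → sign +
step 2: pivot 1/10 → sign +
signature = (3, 0, 0)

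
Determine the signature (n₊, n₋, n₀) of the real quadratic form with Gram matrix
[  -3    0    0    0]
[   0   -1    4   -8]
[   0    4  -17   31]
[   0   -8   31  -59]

step 0: pivot -3 → sign −
step 1: pivot -1 → sign −
step 2: pivot -1 → sign −
step 3: pivot 6 → sign +
signature = (1, 3, 0)

Answer: (1, 3, 0)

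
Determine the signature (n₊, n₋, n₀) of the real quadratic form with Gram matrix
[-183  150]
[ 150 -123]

step 0: pivot -183 → sign −
step 1: pivot -3/61 → sign −
signature = (0, 2, 0)

Answer: (0, 2, 0)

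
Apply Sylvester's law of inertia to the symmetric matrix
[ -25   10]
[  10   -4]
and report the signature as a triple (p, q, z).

Answer: (0, 1, 1)

Derivation:
step 0: pivot -25 → sign −
step 1: row/col 1 already zero → sign 0
signature = (0, 1, 1)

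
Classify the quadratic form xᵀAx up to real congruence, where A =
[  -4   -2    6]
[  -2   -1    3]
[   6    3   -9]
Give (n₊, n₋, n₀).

Answer: (0, 1, 2)

Derivation:
step 0: pivot -4 → sign −
step 1: row/col 1 already zero → sign 0
step 2: row/col 2 already zero → sign 0
signature = (0, 1, 2)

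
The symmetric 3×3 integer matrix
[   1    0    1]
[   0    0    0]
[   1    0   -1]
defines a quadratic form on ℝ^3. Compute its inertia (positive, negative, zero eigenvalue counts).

step 0: pivot 1 → sign +
step 1: pivot -2 → sign −
step 2: row/col 2 already zero → sign 0
signature = (1, 1, 1)

Answer: (1, 1, 1)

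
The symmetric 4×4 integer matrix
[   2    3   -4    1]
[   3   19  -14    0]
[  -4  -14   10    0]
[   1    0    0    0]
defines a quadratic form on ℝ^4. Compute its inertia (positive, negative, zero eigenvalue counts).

Answer: (2, 2, 0)

Derivation:
step 0: pivot 2 → sign +
step 1: pivot 29/2 → sign +
step 2: pivot -70/29 → sign −
step 3: pivot -3/35 → sign −
signature = (2, 2, 0)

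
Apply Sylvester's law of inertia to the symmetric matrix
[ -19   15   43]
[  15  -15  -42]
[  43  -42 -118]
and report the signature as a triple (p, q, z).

Answer: (0, 3, 0)

Derivation:
step 0: pivot -19 → sign −
step 1: pivot -60/19 → sign −
step 2: pivot -3/20 → sign −
signature = (0, 3, 0)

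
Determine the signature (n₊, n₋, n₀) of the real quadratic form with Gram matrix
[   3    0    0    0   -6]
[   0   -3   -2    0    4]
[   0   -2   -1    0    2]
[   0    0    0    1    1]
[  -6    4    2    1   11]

step 0: pivot 3 → sign +
step 1: pivot -3 → sign −
step 2: pivot 1/3 → sign +
step 3: pivot 1 → sign +
step 4: pivot 2 → sign +
signature = (4, 1, 0)

Answer: (4, 1, 0)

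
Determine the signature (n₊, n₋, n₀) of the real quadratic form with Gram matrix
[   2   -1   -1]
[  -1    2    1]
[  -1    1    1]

step 0: pivot 2 → sign +
step 1: pivot 3/2 → sign +
step 2: pivot 1/3 → sign +
signature = (3, 0, 0)

Answer: (3, 0, 0)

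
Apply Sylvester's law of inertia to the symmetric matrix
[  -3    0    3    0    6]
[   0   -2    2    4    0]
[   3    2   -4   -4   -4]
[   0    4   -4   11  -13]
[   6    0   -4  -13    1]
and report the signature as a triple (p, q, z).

Answer: (3, 2, 0)

Derivation:
step 0: pivot -3 → sign −
step 1: pivot -2 → sign −
step 2: pivot 1 → sign +
step 3: pivot 19 → sign +
step 4: pivot 2/19 → sign +
signature = (3, 2, 0)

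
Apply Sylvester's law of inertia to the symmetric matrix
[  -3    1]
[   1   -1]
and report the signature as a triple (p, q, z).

Answer: (0, 2, 0)

Derivation:
step 0: pivot -3 → sign −
step 1: pivot -2/3 → sign −
signature = (0, 2, 0)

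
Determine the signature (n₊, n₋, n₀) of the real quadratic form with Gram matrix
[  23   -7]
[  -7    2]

step 0: pivot 23 → sign +
step 1: pivot -3/23 → sign −
signature = (1, 1, 0)

Answer: (1, 1, 0)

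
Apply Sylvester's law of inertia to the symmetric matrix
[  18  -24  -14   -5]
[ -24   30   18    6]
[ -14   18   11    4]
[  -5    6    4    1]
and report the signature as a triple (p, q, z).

step 0: pivot 18 → sign +
step 1: pivot -2 → sign −
step 2: pivot 1/3 → sign +
step 3: pivot -1/2 → sign −
signature = (2, 2, 0)

Answer: (2, 2, 0)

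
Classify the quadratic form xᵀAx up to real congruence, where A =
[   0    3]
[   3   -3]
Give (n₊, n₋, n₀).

step 0: pivot -3 → sign −
step 1: pivot 3 → sign +
signature = (1, 1, 0)

Answer: (1, 1, 0)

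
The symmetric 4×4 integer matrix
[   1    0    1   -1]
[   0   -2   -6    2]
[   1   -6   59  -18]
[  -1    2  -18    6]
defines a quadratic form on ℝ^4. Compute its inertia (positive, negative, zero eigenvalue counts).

step 0: pivot 1 → sign +
step 1: pivot -2 → sign −
step 2: pivot 76 → sign +
step 3: pivot 3/76 → sign +
signature = (3, 1, 0)

Answer: (3, 1, 0)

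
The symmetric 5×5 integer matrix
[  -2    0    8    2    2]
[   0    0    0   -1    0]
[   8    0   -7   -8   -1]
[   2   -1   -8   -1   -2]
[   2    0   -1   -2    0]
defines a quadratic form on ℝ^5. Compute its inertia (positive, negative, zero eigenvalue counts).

Answer: (3, 2, 0)

Derivation:
step 0: pivot -2 → sign −
step 1: pivot 25 → sign +
step 2: pivot 1 → sign +
step 3: pivot -1 → sign −
step 4: pivot 1/25 → sign +
signature = (3, 2, 0)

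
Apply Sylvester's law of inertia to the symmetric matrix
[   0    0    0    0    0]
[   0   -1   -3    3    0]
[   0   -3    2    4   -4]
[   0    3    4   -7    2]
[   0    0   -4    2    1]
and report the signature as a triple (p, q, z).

step 0: pivot -1 → sign −
step 1: pivot 11 → sign +
step 2: pivot -3/11 → sign −
step 3: pivot -1/3 → sign −
step 4: row/col 4 already zero → sign 0
signature = (1, 3, 1)

Answer: (1, 3, 1)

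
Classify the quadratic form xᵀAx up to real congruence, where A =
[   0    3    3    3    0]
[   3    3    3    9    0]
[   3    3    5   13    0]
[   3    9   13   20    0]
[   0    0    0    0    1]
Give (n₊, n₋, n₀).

step 0: pivot 3 → sign +
step 1: pivot -3 → sign −
step 2: pivot 2 → sign +
step 3: pivot -3 → sign −
step 4: pivot 1 → sign +
signature = (3, 2, 0)

Answer: (3, 2, 0)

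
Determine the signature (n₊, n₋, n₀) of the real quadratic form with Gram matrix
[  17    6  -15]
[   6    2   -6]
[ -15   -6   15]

Answer: (2, 1, 0)

Derivation:
step 0: pivot 17 → sign +
step 1: pivot -2/17 → sign −
step 2: pivot 6 → sign +
signature = (2, 1, 0)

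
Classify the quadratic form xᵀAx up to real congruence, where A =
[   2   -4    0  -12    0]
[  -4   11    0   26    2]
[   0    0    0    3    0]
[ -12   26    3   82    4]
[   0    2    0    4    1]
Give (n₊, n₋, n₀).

step 0: pivot 2 → sign +
step 1: pivot 3 → sign +
step 2: pivot 26/3 → sign +
step 3: pivot -27/26 → sign −
step 4: pivot -1/3 → sign −
signature = (3, 2, 0)

Answer: (3, 2, 0)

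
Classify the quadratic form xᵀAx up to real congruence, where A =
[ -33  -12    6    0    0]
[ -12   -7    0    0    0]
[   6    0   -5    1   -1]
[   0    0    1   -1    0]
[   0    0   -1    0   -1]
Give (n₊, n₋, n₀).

step 0: pivot -33 → sign −
step 1: pivot -29/11 → sign −
step 2: pivot -61/29 → sign −
step 3: pivot -32/61 → sign −
step 4: pivot -3/32 → sign −
signature = (0, 5, 0)

Answer: (0, 5, 0)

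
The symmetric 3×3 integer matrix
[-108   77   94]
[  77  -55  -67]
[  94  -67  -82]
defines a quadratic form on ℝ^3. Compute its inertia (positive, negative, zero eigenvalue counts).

Answer: (0, 3, 0)

Derivation:
step 0: pivot -108 → sign −
step 1: pivot -11/108 → sign −
step 2: pivot -2/11 → sign −
signature = (0, 3, 0)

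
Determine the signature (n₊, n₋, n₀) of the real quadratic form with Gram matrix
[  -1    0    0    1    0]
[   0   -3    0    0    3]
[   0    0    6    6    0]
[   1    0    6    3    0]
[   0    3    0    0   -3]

step 0: pivot -1 → sign −
step 1: pivot -3 → sign −
step 2: pivot 6 → sign +
step 3: pivot -2 → sign −
step 4: row/col 4 already zero → sign 0
signature = (1, 3, 1)

Answer: (1, 3, 1)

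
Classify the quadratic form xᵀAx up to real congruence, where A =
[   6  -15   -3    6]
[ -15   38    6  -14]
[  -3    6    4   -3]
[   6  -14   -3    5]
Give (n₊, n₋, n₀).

step 0: pivot 6 → sign +
step 1: pivot 1/2 → sign +
step 2: pivot -2 → sign −
step 3: pivot 3/2 → sign +
signature = (3, 1, 0)

Answer: (3, 1, 0)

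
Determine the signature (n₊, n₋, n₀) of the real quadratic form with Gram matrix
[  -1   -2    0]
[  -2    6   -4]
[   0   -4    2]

Answer: (2, 1, 0)

Derivation:
step 0: pivot -1 → sign −
step 1: pivot 10 → sign +
step 2: pivot 2/5 → sign +
signature = (2, 1, 0)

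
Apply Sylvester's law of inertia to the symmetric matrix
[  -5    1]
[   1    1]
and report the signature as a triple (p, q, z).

Answer: (1, 1, 0)

Derivation:
step 0: pivot -5 → sign −
step 1: pivot 6/5 → sign +
signature = (1, 1, 0)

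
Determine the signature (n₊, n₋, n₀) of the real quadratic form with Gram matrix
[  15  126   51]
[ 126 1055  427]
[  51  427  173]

Answer: (2, 1, 0)

Derivation:
step 0: pivot 15 → sign +
step 1: pivot -17/5 → sign −
step 2: pivot 3/17 → sign +
signature = (2, 1, 0)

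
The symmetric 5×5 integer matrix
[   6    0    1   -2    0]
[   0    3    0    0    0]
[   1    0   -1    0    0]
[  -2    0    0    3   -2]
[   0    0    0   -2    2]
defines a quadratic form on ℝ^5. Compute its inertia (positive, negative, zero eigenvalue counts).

step 0: pivot 6 → sign +
step 1: pivot 3 → sign +
step 2: pivot -7/6 → sign −
step 3: pivot 17/7 → sign +
step 4: pivot 6/17 → sign +
signature = (4, 1, 0)

Answer: (4, 1, 0)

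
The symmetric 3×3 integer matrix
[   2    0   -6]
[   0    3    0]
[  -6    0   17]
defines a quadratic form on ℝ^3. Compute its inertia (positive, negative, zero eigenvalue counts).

step 0: pivot 2 → sign +
step 1: pivot 3 → sign +
step 2: pivot -1 → sign −
signature = (2, 1, 0)

Answer: (2, 1, 0)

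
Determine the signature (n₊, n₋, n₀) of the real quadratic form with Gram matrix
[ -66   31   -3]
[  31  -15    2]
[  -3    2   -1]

Answer: (0, 3, 0)

Derivation:
step 0: pivot -66 → sign −
step 1: pivot -29/66 → sign −
step 2: pivot -2/29 → sign −
signature = (0, 3, 0)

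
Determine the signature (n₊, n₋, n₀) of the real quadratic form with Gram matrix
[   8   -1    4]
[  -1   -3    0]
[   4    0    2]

Answer: (2, 1, 0)

Derivation:
step 0: pivot 8 → sign +
step 1: pivot -25/8 → sign −
step 2: pivot 2/25 → sign +
signature = (2, 1, 0)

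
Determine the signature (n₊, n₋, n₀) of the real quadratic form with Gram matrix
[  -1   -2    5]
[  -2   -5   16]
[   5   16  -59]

Answer: (1, 2, 0)

Derivation:
step 0: pivot -1 → sign −
step 1: pivot -1 → sign −
step 2: pivot 2 → sign +
signature = (1, 2, 0)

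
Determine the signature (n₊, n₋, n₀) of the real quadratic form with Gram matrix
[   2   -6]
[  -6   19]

step 0: pivot 2 → sign +
step 1: pivot 1 → sign +
signature = (2, 0, 0)

Answer: (2, 0, 0)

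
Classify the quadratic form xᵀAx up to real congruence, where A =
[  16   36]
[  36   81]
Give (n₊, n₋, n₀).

Answer: (1, 0, 1)

Derivation:
step 0: pivot 16 → sign +
step 1: row/col 1 already zero → sign 0
signature = (1, 0, 1)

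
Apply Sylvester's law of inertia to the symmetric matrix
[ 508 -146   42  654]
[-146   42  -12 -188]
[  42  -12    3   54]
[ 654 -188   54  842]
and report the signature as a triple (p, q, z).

Answer: (2, 1, 1)

Derivation:
step 0: pivot 508 → sign +
step 1: pivot 5/127 → sign +
step 2: pivot -3/5 → sign −
step 3: row/col 3 already zero → sign 0
signature = (2, 1, 1)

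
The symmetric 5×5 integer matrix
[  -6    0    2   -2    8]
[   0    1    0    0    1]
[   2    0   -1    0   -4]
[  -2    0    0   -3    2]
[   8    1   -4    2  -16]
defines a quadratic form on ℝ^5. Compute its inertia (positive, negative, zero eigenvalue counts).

step 0: pivot -6 → sign −
step 1: pivot 1 → sign +
step 2: pivot -1/3 → sign −
step 3: pivot -1 → sign −
step 4: pivot 3 → sign +
signature = (2, 3, 0)

Answer: (2, 3, 0)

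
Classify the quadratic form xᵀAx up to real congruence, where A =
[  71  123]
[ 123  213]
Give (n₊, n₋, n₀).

step 0: pivot 71 → sign +
step 1: pivot -6/71 → sign −
signature = (1, 1, 0)

Answer: (1, 1, 0)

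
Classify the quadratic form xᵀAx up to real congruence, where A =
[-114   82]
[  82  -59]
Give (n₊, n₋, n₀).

Answer: (0, 2, 0)

Derivation:
step 0: pivot -114 → sign −
step 1: pivot -1/57 → sign −
signature = (0, 2, 0)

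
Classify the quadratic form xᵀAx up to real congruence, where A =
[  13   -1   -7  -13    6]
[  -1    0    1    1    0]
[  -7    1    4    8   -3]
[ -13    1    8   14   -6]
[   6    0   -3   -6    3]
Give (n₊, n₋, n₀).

Answer: (3, 2, 0)

Derivation:
step 0: pivot 13 → sign +
step 1: pivot -1/13 → sign −
step 2: pivot 3 → sign +
step 3: pivot 2/3 → sign +
step 4: pivot -3/2 → sign −
signature = (3, 2, 0)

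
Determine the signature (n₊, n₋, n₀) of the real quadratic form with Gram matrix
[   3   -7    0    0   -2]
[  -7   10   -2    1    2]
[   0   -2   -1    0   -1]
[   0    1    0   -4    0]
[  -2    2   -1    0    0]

Answer: (1, 4, 0)

Derivation:
step 0: pivot 3 → sign +
step 1: pivot -19/3 → sign −
step 2: pivot -7/19 → sign −
step 3: pivot -25/7 → sign −
step 4: pivot -3/25 → sign −
signature = (1, 4, 0)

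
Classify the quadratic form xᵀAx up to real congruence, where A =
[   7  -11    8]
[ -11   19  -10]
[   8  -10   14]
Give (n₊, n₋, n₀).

step 0: pivot 7 → sign +
step 1: pivot 12/7 → sign +
step 2: pivot 1 → sign +
signature = (3, 0, 0)

Answer: (3, 0, 0)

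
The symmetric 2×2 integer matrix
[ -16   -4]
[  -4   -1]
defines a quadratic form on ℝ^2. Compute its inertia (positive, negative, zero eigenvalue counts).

step 0: pivot -16 → sign −
step 1: row/col 1 already zero → sign 0
signature = (0, 1, 1)

Answer: (0, 1, 1)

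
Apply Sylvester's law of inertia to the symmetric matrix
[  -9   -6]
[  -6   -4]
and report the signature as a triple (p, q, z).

Answer: (0, 1, 1)

Derivation:
step 0: pivot -9 → sign −
step 1: row/col 1 already zero → sign 0
signature = (0, 1, 1)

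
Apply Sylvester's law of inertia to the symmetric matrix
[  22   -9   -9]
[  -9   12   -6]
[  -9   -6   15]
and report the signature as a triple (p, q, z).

step 0: pivot 22 → sign +
step 1: pivot 183/22 → sign +
step 2: pivot 3/61 → sign +
signature = (3, 0, 0)

Answer: (3, 0, 0)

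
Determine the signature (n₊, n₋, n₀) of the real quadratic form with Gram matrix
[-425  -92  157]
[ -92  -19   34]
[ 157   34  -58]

step 0: pivot -425 → sign −
step 1: pivot 389/425 → sign +
step 2: pivot -1/389 → sign −
signature = (1, 2, 0)

Answer: (1, 2, 0)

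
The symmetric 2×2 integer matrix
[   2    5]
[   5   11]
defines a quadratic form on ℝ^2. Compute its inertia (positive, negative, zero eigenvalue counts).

Answer: (1, 1, 0)

Derivation:
step 0: pivot 2 → sign +
step 1: pivot -3/2 → sign −
signature = (1, 1, 0)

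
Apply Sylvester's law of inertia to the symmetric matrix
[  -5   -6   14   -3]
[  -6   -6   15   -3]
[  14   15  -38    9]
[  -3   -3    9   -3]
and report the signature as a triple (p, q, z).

step 0: pivot -5 → sign −
step 1: pivot 6/5 → sign +
step 2: pivot -3/2 → sign −
step 3: row/col 3 already zero → sign 0
signature = (1, 2, 1)

Answer: (1, 2, 1)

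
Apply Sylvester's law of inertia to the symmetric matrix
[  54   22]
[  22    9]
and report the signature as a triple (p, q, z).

Answer: (2, 0, 0)

Derivation:
step 0: pivot 54 → sign +
step 1: pivot 1/27 → sign +
signature = (2, 0, 0)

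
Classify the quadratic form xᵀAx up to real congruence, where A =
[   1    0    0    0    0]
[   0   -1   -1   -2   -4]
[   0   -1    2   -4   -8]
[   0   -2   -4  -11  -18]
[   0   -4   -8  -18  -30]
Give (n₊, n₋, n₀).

Answer: (2, 3, 0)

Derivation:
step 0: pivot 1 → sign +
step 1: pivot -1 → sign −
step 2: pivot 3 → sign +
step 3: pivot -25/3 → sign −
step 4: pivot -2/25 → sign −
signature = (2, 3, 0)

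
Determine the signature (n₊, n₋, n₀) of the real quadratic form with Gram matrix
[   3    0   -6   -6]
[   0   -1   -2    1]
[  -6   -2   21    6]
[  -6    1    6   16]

Answer: (3, 1, 0)

Derivation:
step 0: pivot 3 → sign +
step 1: pivot -1 → sign −
step 2: pivot 13 → sign +
step 3: pivot 1/13 → sign +
signature = (3, 1, 0)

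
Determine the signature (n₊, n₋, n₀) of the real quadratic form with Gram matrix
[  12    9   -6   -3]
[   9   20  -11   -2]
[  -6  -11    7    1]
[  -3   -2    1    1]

Answer: (4, 0, 0)

Derivation:
step 0: pivot 12 → sign +
step 1: pivot 53/4 → sign +
step 2: pivot 43/53 → sign +
step 3: pivot 3/43 → sign +
signature = (4, 0, 0)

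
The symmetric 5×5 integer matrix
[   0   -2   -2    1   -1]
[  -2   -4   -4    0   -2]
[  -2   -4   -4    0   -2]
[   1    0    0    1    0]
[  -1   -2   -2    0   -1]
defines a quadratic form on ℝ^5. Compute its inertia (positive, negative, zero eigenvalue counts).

step 0: pivot -4 → sign −
step 1: pivot 1 → sign +
step 2: row/col 2 already zero → sign 0
step 3: row/col 3 already zero → sign 0
step 4: row/col 4 already zero → sign 0
signature = (1, 1, 3)

Answer: (1, 1, 3)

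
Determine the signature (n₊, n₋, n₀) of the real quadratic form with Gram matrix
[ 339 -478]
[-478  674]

Answer: (2, 0, 0)

Derivation:
step 0: pivot 339 → sign +
step 1: pivot 2/339 → sign +
signature = (2, 0, 0)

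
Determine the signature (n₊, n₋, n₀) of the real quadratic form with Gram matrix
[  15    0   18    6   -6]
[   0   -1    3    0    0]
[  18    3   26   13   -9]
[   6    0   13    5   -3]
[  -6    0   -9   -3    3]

step 0: pivot 15 → sign +
step 1: pivot -1 → sign −
step 2: pivot 67/5 → sign +
step 3: pivot 6/67 → sign +
step 4: row/col 4 already zero → sign 0
signature = (3, 1, 1)

Answer: (3, 1, 1)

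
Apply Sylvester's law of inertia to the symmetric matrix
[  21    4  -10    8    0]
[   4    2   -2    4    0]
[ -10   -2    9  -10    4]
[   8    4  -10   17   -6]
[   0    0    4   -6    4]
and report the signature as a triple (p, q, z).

Answer: (4, 0, 1)

Derivation:
step 0: pivot 21 → sign +
step 1: pivot 26/21 → sign +
step 2: pivot 55/13 → sign +
step 3: pivot 27/55 → sign +
step 4: row/col 4 already zero → sign 0
signature = (4, 0, 1)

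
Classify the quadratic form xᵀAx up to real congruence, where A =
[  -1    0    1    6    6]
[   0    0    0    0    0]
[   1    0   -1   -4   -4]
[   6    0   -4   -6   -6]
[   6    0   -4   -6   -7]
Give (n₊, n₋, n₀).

Answer: (1, 3, 1)

Derivation:
step 0: pivot -1 → sign −
step 1: pivot 30 → sign +
step 2: pivot -2/15 → sign −
step 3: pivot -1 → sign −
step 4: row/col 4 already zero → sign 0
signature = (1, 3, 1)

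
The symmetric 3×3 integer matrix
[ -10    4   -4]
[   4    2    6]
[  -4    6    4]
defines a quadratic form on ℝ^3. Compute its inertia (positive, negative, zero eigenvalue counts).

step 0: pivot -10 → sign −
step 1: pivot 18/5 → sign +
step 2: pivot 2/9 → sign +
signature = (2, 1, 0)

Answer: (2, 1, 0)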